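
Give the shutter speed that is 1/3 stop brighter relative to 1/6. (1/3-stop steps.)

Shutter speed: 1/6 → 1/5 — 1/3 stop longer (brighter).

1/5s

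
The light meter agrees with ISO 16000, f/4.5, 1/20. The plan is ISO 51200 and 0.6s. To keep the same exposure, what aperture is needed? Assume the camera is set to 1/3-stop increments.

f/29

ISO: 16000 → 20000 → 25600 → 32000 → 40000 → 51200 — 1 2/3 stops higher (brighter).
Shutter speed: 1/20 → 1/15 → 1/13 → 1/10 → 1/8 → 1/6 → 1/5 → 1/4 → 0.3 → 0.4 → 0.5 → 0.6 — 3 2/3 stops longer (brighter).
Net change so far: 5 1/3 stops brighter. Offset with the aperture: f/4.5 → f/5 → f/5.6 → f/6.3 → f/7.1 → f/8 → f/9 → f/10 → f/11 → f/13 → f/14 → f/16 → f/18 → f/20 → f/22 → f/25 → f/29.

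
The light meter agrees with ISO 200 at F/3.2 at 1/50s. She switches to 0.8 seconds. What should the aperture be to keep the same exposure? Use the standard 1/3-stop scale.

Shutter speed: 1/50 → 1/40 → 1/30 → 1/25 → 1/20 → 1/15 → 1/13 → 1/10 → 1/8 → 1/6 → 1/5 → 1/4 → 0.3 → 0.4 → 0.5 → 0.6 → 0.8 — 5 1/3 stops slower (brighter).
Need 5 1/3 stops darker from the aperture: f/3.2 → f/3.5 → f/4 → f/4.5 → f/5 → f/5.6 → f/6.3 → f/7.1 → f/8 → f/9 → f/10 → f/11 → f/13 → f/14 → f/16 → f/18 → f/20.

f/20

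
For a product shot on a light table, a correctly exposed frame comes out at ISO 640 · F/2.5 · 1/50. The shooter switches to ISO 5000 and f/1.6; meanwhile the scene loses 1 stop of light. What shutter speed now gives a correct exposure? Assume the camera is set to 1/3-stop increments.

Scene light: 1 stop darker.
ISO: 640 → 800 → 1000 → 1250 → 1600 → 2000 → 2500 → 3200 → 4000 → 5000 — 3 stops raised (brighter).
Aperture: f/2.5 → f/2.2 → f/2 → f/1.8 → f/1.6 — 1 1/3 stops wider (brighter).
Net so far: 3 1/3 stops brighter. Shutter speed: 1/50 → 1/60 → 1/80 → 1/100 → 1/125 → 1/160 → 1/200 → 1/250 → 1/320 → 1/400 → 1/500.

1/500s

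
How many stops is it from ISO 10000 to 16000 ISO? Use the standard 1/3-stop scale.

10000 → 12800 → 16000 — count the steps: 2 third-stops = 2/3 stop.

2/3 stop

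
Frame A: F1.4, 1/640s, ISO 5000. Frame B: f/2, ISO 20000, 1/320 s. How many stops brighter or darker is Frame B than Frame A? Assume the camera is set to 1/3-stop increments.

2 stops brighter

Aperture: f/1.4 → f/1.6 → f/1.8 → f/2 — 1 stop stopped down (darker).
Shutter speed: 1/640 → 1/500 → 1/400 → 1/320 — 1 stop slower (brighter).
ISO: 5000 → 6400 → 8000 → 10000 → 12800 → 16000 → 20000 — 2 stops higher (brighter).
Net: −1 +1 +2 = +2 stops.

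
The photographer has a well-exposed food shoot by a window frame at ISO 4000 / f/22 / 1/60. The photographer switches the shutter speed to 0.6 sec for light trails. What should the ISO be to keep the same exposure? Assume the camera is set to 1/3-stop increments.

Shutter speed: 1/60 → 1/50 → 1/40 → 1/30 → 1/25 → 1/20 → 1/15 → 1/13 → 1/10 → 1/8 → 1/6 → 1/5 → 1/4 → 0.3 → 0.4 → 0.5 → 0.6 — 5 1/3 stops slower (brighter).
Need 5 1/3 stops darker from the ISO: 4000 → 3200 → 2500 → 2000 → 1600 → 1250 → 1000 → 800 → 640 → 500 → 400 → 320 → 250 → 200 → 160 → 125 → 100.

ISO 100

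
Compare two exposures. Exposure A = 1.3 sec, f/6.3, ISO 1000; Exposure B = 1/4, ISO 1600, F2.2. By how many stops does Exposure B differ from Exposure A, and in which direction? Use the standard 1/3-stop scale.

1 1/3 stops brighter

Aperture: f/6.3 → f/5.6 → f/5 → f/4.5 → f/4 → f/3.5 → f/3.2 → f/2.8 → f/2.5 → f/2.2 — 3 stops wider (brighter).
Shutter speed: 1.3 → 1 → 0.8 → 0.6 → 0.5 → 0.4 → 0.3 → 1/4 — 2 1/3 stops shorter (darker).
ISO: 1000 → 1250 → 1600 — 2/3 stop raised (brighter).
Net: +3 −2 1/3 +2/3 = +1 1/3 stops.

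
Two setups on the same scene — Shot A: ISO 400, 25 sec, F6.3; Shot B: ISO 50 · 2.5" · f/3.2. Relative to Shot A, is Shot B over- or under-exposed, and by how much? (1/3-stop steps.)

Aperture: f/6.3 → f/5.6 → f/5 → f/4.5 → f/4 → f/3.5 → f/3.2 — 2 stops wider (brighter).
Shutter speed: 25 → 20 → 15 → 13 → 10 → 8 → 6 → 5 → 4 → 3.2 → 2.5 — 3 1/3 stops shorter (darker).
ISO: 400 → 320 → 250 → 200 → 160 → 125 → 100 → 80 → 64 → 50 — 3 stops lower (darker).
Net: +2 −3 1/3 −3 = −4 1/3 stops.

4 1/3 stops darker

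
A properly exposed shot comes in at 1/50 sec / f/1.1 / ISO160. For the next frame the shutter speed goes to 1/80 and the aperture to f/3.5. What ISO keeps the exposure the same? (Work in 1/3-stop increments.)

ISO 2500

Shutter speed: 1/50 → 1/60 → 1/80 — 2/3 stop faster (darker).
Aperture: f/1.1 → f/1.2 → f/1.4 → f/1.6 → f/1.8 → f/2 → f/2.2 → f/2.5 → f/2.8 → f/3.2 → f/3.5 — 3 1/3 stops narrower (darker).
Net change so far: 4 stops darker. Offset with the ISO: 160 → 200 → 250 → 320 → 400 → 500 → 640 → 800 → 1000 → 1250 → 1600 → 2000 → 2500.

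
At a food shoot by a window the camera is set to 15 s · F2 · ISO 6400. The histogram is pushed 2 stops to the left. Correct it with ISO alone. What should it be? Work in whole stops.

ISO 25600

Underexposed by 2 stops → need 2 stops brighter.
ISO: 6400 → 12800 → 25600.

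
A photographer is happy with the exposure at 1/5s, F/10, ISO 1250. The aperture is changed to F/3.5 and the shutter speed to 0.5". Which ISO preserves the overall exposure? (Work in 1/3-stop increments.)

ISO 64

Aperture: f/10 → f/9 → f/8 → f/7.1 → f/6.3 → f/5.6 → f/5 → f/4.5 → f/4 → f/3.5 — 3 stops opened up (brighter).
Shutter speed: 1/5 → 1/4 → 0.3 → 0.4 → 0.5 — 1 1/3 stops slower (brighter).
Net change so far: 4 1/3 stops brighter. Offset with the ISO: 1250 → 1000 → 800 → 640 → 500 → 400 → 320 → 250 → 200 → 160 → 125 → 100 → 80 → 64.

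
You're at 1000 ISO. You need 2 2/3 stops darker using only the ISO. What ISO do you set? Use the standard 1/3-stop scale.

ISO 160

ISO: 1000 → 800 → 640 → 500 → 400 → 320 → 250 → 200 → 160 — 2 2/3 stops dropped (darker).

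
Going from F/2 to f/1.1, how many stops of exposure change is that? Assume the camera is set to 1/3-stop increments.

1 2/3 stops

f/2 → f/1.8 → f/1.6 → f/1.4 → f/1.2 → f/1.1 — count the steps: 5 third-stops = 1 2/3 stops.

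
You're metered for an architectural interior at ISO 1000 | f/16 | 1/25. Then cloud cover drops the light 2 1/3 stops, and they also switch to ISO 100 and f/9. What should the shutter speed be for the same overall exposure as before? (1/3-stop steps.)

0.6 s

Scene light: 2 1/3 stops darker.
ISO: 1000 → 800 → 640 → 500 → 400 → 320 → 250 → 200 → 160 → 125 → 100 — 3 1/3 stops dropped (darker).
Aperture: f/16 → f/14 → f/13 → f/11 → f/10 → f/9 — 1 2/3 stops wider (brighter).
Net so far: 4 stops darker. Shutter speed: 1/25 → 1/20 → 1/15 → 1/13 → 1/10 → 1/8 → 1/6 → 1/5 → 1/4 → 0.3 → 0.4 → 0.5 → 0.6.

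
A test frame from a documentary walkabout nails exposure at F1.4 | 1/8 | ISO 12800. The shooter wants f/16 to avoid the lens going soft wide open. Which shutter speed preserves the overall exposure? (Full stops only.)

Aperture: f/1.4 → f/2 → f/2.8 → f/4 → f/5.6 → f/8 → f/11 → f/16 — 7 stops narrower (darker).
Need 7 stops brighter from the shutter speed: 1/8 → 1/4 → 1/2 → 1 → 2 → 4 → 8 → 15.

15 s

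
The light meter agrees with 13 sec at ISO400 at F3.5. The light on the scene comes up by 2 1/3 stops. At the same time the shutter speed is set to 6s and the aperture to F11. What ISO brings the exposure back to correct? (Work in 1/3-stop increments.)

ISO 1600

Scene light: 2 1/3 stops brighter.
Shutter speed: 13 → 10 → 8 → 6 — 1 stop faster (darker).
Aperture: f/3.5 → f/4 → f/4.5 → f/5 → f/5.6 → f/6.3 → f/7.1 → f/8 → f/9 → f/10 → f/11 — 3 1/3 stops stopped down (darker).
Net so far: 2 stops darker. ISO: 400 → 500 → 640 → 800 → 1000 → 1250 → 1600.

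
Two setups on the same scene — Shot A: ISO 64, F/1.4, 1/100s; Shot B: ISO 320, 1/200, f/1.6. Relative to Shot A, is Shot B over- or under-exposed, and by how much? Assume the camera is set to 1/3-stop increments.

1 stop brighter

Aperture: f/1.4 → f/1.6 — 1/3 stop narrower (darker).
Shutter speed: 1/100 → 1/125 → 1/160 → 1/200 — 1 stop shorter (darker).
ISO: 64 → 80 → 100 → 125 → 160 → 200 → 250 → 320 — 2 1/3 stops raised (brighter).
Net: −1/3 −1 +2 1/3 = +1 stop.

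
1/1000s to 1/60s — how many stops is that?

1/1000 → 1/500 → 1/250 → 1/125 → 1/60 — count the steps: 4 stops.

4 stops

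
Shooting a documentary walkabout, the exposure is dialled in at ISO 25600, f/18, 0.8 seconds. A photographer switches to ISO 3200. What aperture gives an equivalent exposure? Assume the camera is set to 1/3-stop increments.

ISO: 25600 → 20000 → 16000 → 12800 → 10000 → 8000 → 6400 → 5000 → 4000 → 3200 — 3 stops lower (darker).
Need 3 stops brighter from the aperture: f/18 → f/16 → f/14 → f/13 → f/11 → f/10 → f/9 → f/8 → f/7.1 → f/6.3.

f/6.3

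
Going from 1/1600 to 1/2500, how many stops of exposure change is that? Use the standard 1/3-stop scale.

1/1600 → 1/2000 → 1/2500 — count the steps: 2 third-stops = 2/3 stop.

2/3 stop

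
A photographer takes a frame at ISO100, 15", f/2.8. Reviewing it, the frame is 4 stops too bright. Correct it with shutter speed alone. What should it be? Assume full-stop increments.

Overexposed by 4 stops → need 4 stops darker.
Shutter speed: 15 → 8 → 4 → 2 → 1.

1 s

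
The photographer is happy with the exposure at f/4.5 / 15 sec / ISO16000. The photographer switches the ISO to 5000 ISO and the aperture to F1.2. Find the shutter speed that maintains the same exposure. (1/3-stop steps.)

ISO: 16000 → 12800 → 10000 → 8000 → 6400 → 5000 — 1 2/3 stops lower (darker).
Aperture: f/4.5 → f/4 → f/3.5 → f/3.2 → f/2.8 → f/2.5 → f/2.2 → f/2 → f/1.8 → f/1.6 → f/1.4 → f/1.2 — 3 2/3 stops larger aperture (brighter).
Net change so far: 2 stops brighter. Offset with the shutter speed: 15 → 13 → 10 → 8 → 6 → 5 → 4.

4 s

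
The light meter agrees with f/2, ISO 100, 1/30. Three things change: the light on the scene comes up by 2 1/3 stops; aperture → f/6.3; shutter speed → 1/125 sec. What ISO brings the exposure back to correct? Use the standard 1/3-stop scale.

Scene light: 2 1/3 stops brighter.
Aperture: f/2 → f/2.2 → f/2.5 → f/2.8 → f/3.2 → f/3.5 → f/4 → f/4.5 → f/5 → f/5.6 → f/6.3 — 3 1/3 stops narrower (darker).
Shutter speed: 1/30 → 1/40 → 1/50 → 1/60 → 1/80 → 1/100 → 1/125 — 2 stops faster (darker).
Net so far: 3 stops darker. ISO: 100 → 125 → 160 → 200 → 250 → 320 → 400 → 500 → 640 → 800.

ISO 800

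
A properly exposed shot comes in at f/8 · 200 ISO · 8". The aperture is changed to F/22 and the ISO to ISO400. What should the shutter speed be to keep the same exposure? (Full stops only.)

Aperture: f/8 → f/11 → f/16 → f/22 — 3 stops narrower (darker).
ISO: 200 → 400 — 1 stop higher (brighter).
Net change so far: 2 stops darker. Offset with the shutter speed: 8 → 15 → 30.

30 s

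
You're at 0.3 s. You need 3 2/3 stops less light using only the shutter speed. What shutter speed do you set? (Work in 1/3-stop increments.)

Shutter speed: 0.3 → 1/4 → 1/5 → 1/6 → 1/8 → 1/10 → 1/13 → 1/15 → 1/20 → 1/25 → 1/30 → 1/40 — 3 2/3 stops faster (darker).

1/40s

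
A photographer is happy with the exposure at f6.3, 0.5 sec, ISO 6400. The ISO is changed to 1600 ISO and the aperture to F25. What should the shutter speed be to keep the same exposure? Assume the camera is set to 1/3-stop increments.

30 s

ISO: 6400 → 5000 → 4000 → 3200 → 2500 → 2000 → 1600 — 2 stops dropped (darker).
Aperture: f/6.3 → f/7.1 → f/8 → f/9 → f/10 → f/11 → f/13 → f/14 → f/16 → f/18 → f/20 → f/22 → f/25 — 4 stops stopped down (darker).
Net change so far: 6 stops darker. Offset with the shutter speed: 0.5 → 0.6 → 0.8 → 1 → 1.3 → 1.6 → 2 → 2.5 → 3.2 → 4 → 5 → 6 → 8 → 10 → 13 → 15 → 20 → 25 → 30.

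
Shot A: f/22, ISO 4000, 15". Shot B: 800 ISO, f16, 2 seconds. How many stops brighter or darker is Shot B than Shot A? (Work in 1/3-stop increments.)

Aperture: f/22 → f/20 → f/18 → f/16 — 1 stop wider (brighter).
Shutter speed: 15 → 13 → 10 → 8 → 6 → 5 → 4 → 3.2 → 2.5 → 2 — 3 stops shorter (darker).
ISO: 4000 → 3200 → 2500 → 2000 → 1600 → 1250 → 1000 → 800 — 2 1/3 stops lower (darker).
Net: +1 −3 −2 1/3 = −4 1/3 stops.

4 1/3 stops darker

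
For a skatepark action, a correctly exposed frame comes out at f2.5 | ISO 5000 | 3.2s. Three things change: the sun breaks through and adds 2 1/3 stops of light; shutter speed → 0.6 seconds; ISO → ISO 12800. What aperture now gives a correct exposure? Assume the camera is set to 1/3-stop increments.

f/4

Scene light: 2 1/3 stops brighter.
Shutter speed: 3.2 → 2.5 → 2 → 1.6 → 1.3 → 1 → 0.8 → 0.6 — 2 1/3 stops faster (darker).
ISO: 5000 → 6400 → 8000 → 10000 → 12800 — 1 1/3 stops higher (brighter).
Net so far: 1 1/3 stops brighter. Aperture: f/2.5 → f/2.8 → f/3.2 → f/3.5 → f/4.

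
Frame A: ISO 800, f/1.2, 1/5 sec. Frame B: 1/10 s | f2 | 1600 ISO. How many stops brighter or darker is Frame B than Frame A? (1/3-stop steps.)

Aperture: f/1.2 → f/1.4 → f/1.6 → f/1.8 → f/2 — 1 1/3 stops smaller aperture (darker).
Shutter speed: 1/5 → 1/6 → 1/8 → 1/10 — 1 stop shorter (darker).
ISO: 800 → 1000 → 1250 → 1600 — 1 stop raised (brighter).
Net: −1 1/3 −1 +1 = −1 1/3 stops.

1 1/3 stops darker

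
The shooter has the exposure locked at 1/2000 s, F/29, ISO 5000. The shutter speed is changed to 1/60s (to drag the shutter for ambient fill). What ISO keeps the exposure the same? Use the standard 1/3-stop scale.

ISO 160

Shutter speed: 1/2000 → 1/1600 → 1/1250 → 1/1000 → 1/800 → 1/640 → 1/500 → 1/400 → 1/320 → 1/250 → 1/200 → 1/160 → 1/125 → 1/100 → 1/80 → 1/60 — 5 stops slower (brighter).
Need 5 stops darker from the ISO: 5000 → 4000 → 3200 → 2500 → 2000 → 1600 → 1250 → 1000 → 800 → 640 → 500 → 400 → 320 → 250 → 200 → 160.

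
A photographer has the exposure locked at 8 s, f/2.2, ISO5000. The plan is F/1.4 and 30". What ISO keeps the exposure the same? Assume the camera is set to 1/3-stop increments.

Aperture: f/2.2 → f/2 → f/1.8 → f/1.6 → f/1.4 — 1 1/3 stops opened up (brighter).
Shutter speed: 8 → 10 → 13 → 15 → 20 → 25 → 30 — 2 stops longer (brighter).
Net change so far: 3 1/3 stops brighter. Offset with the ISO: 5000 → 4000 → 3200 → 2500 → 2000 → 1600 → 1250 → 1000 → 800 → 640 → 500.

ISO 500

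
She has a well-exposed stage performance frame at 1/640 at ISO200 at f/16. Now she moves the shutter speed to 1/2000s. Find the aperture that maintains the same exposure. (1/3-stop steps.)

f/9

Shutter speed: 1/640 → 1/800 → 1/1000 → 1/1250 → 1/1600 → 1/2000 — 1 2/3 stops shorter (darker).
Need 1 2/3 stops brighter from the aperture: f/16 → f/14 → f/13 → f/11 → f/10 → f/9.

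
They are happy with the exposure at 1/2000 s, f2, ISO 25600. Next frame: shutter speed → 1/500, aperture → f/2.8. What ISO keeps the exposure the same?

Shutter speed: 1/2000 → 1/1000 → 1/500 — 2 stops longer (brighter).
Aperture: f/2 → f/2.8 — 1 stop narrower (darker).
Net change so far: 1 stop brighter. Offset with the ISO: 25600 → 12800.

ISO 12800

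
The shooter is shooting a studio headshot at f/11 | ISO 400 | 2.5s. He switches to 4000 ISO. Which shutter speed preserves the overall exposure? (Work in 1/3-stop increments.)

1/4s

ISO: 400 → 500 → 640 → 800 → 1000 → 1250 → 1600 → 2000 → 2500 → 3200 → 4000 — 3 1/3 stops raised (brighter).
Need 3 1/3 stops darker from the shutter speed: 2.5 → 2 → 1.6 → 1.3 → 1 → 0.8 → 0.6 → 0.5 → 0.4 → 0.3 → 1/4.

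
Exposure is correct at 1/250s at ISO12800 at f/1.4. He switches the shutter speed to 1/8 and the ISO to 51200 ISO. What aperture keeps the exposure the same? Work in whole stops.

Shutter speed: 1/250 → 1/125 → 1/60 → 1/30 → 1/15 → 1/8 — 5 stops slower (brighter).
ISO: 12800 → 25600 → 51200 — 2 stops higher (brighter).
Net change so far: 7 stops brighter. Offset with the aperture: f/1.4 → f/2 → f/2.8 → f/4 → f/5.6 → f/8 → f/11 → f/16.

f/16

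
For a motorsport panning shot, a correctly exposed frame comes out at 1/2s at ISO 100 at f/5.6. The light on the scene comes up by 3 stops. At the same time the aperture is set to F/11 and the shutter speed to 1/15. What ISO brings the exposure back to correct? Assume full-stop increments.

Scene light: 3 stops brighter.
Aperture: f/5.6 → f/8 → f/11 — 2 stops smaller aperture (darker).
Shutter speed: 1/2 → 1/4 → 1/8 → 1/15 — 3 stops shorter (darker).
Net so far: 2 stops darker. ISO: 100 → 200 → 400.

ISO 400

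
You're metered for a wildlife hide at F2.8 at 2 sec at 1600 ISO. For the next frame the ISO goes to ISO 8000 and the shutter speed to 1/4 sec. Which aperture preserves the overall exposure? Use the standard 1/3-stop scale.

f/2.2

ISO: 1600 → 2000 → 2500 → 3200 → 4000 → 5000 → 6400 → 8000 — 2 1/3 stops raised (brighter).
Shutter speed: 2 → 1.6 → 1.3 → 1 → 0.8 → 0.6 → 0.5 → 0.4 → 0.3 → 1/4 — 3 stops shorter (darker).
Net change so far: 2/3 stop darker. Offset with the aperture: f/2.8 → f/2.5 → f/2.2.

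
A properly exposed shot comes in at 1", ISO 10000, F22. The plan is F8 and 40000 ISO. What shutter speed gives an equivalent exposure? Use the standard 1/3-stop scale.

1/30s

Aperture: f/22 → f/20 → f/18 → f/16 → f/14 → f/13 → f/11 → f/10 → f/9 → f/8 — 3 stops wider (brighter).
ISO: 10000 → 12800 → 16000 → 20000 → 25600 → 32000 → 40000 — 2 stops raised (brighter).
Net change so far: 5 stops brighter. Offset with the shutter speed: 1 → 0.8 → 0.6 → 0.5 → 0.4 → 0.3 → 1/4 → 1/5 → 1/6 → 1/8 → 1/10 → 1/13 → 1/15 → 1/20 → 1/25 → 1/30.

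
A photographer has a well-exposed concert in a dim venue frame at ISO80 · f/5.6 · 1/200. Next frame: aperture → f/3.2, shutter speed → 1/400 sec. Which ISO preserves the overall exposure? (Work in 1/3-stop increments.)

Aperture: f/5.6 → f/5 → f/4.5 → f/4 → f/3.5 → f/3.2 — 1 2/3 stops wider (brighter).
Shutter speed: 1/200 → 1/250 → 1/320 → 1/400 — 1 stop faster (darker).
Net change so far: 2/3 stop brighter. Offset with the ISO: 80 → 64 → 50.

ISO 50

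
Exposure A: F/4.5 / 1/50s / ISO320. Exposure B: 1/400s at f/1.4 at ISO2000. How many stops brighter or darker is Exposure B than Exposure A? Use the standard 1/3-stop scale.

3 stops brighter

Aperture: f/4.5 → f/4 → f/3.5 → f/3.2 → f/2.8 → f/2.5 → f/2.2 → f/2 → f/1.8 → f/1.6 → f/1.4 — 3 1/3 stops opened up (brighter).
Shutter speed: 1/50 → 1/60 → 1/80 → 1/100 → 1/125 → 1/160 → 1/200 → 1/250 → 1/320 → 1/400 — 3 stops shorter (darker).
ISO: 320 → 400 → 500 → 640 → 800 → 1000 → 1250 → 1600 → 2000 — 2 2/3 stops higher (brighter).
Net: +3 1/3 −3 +2 2/3 = +3 stops.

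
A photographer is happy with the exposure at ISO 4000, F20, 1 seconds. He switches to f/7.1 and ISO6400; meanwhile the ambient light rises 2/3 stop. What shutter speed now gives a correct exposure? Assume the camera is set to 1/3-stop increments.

Scene light: 2/3 stop brighter.
Aperture: f/20 → f/18 → f/16 → f/14 → f/13 → f/11 → f/10 → f/9 → f/8 → f/7.1 — 3 stops opened up (brighter).
ISO: 4000 → 5000 → 6400 — 2/3 stop higher (brighter).
Net so far: 4 1/3 stops brighter. Shutter speed: 1 → 0.8 → 0.6 → 0.5 → 0.4 → 0.3 → 1/4 → 1/5 → 1/6 → 1/8 → 1/10 → 1/13 → 1/15 → 1/20.

1/20s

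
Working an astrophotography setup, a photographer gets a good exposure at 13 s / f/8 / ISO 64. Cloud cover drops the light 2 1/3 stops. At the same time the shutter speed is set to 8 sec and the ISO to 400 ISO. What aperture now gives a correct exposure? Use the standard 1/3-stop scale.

f/7.1

Scene light: 2 1/3 stops darker.
Shutter speed: 13 → 10 → 8 — 2/3 stop shorter (darker).
ISO: 64 → 80 → 100 → 125 → 160 → 200 → 250 → 320 → 400 — 2 2/3 stops higher (brighter).
Net so far: 1/3 stop darker. Aperture: f/8 → f/7.1.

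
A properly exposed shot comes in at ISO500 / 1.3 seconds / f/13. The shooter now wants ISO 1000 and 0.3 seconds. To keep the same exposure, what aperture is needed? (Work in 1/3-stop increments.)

f/9

ISO: 500 → 640 → 800 → 1000 — 1 stop raised (brighter).
Shutter speed: 1.3 → 1 → 0.8 → 0.6 → 0.5 → 0.4 → 0.3 — 2 stops faster (darker).
Net change so far: 1 stop darker. Offset with the aperture: f/13 → f/11 → f/10 → f/9.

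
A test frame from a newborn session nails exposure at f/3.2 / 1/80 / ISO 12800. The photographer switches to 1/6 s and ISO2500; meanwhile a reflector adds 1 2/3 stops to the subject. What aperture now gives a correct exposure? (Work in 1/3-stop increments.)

f/9

Scene light: 1 2/3 stops brighter.
Shutter speed: 1/80 → 1/60 → 1/50 → 1/40 → 1/30 → 1/25 → 1/20 → 1/15 → 1/13 → 1/10 → 1/8 → 1/6 — 3 2/3 stops longer (brighter).
ISO: 12800 → 10000 → 8000 → 6400 → 5000 → 4000 → 3200 → 2500 — 2 1/3 stops lower (darker).
Net so far: 3 stops brighter. Aperture: f/3.2 → f/3.5 → f/4 → f/4.5 → f/5 → f/5.6 → f/6.3 → f/7.1 → f/8 → f/9.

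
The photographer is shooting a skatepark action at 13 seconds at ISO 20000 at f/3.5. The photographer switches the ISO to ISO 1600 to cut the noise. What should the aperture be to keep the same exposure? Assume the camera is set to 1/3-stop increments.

ISO: 20000 → 16000 → 12800 → 10000 → 8000 → 6400 → 5000 → 4000 → 3200 → 2500 → 2000 → 1600 — 3 2/3 stops lower (darker).
Need 3 2/3 stops brighter from the aperture: f/3.5 → f/3.2 → f/2.8 → f/2.5 → f/2.2 → f/2 → f/1.8 → f/1.6 → f/1.4 → f/1.2 → f/1.1 → f/1.0.

f/1.0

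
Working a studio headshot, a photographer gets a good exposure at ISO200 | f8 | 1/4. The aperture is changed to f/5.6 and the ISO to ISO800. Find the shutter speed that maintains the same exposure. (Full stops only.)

1/30s

Aperture: f/8 → f/5.6 — 1 stop wider (brighter).
ISO: 200 → 400 → 800 — 2 stops raised (brighter).
Net change so far: 3 stops brighter. Offset with the shutter speed: 1/4 → 1/8 → 1/15 → 1/30.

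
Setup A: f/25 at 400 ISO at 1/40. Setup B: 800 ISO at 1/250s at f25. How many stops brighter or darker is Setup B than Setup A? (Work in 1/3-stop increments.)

Aperture: unchanged.
Shutter speed: 1/40 → 1/50 → 1/60 → 1/80 → 1/100 → 1/125 → 1/160 → 1/200 → 1/250 — 2 2/3 stops shorter (darker).
ISO: 400 → 500 → 640 → 800 — 1 stop higher (brighter).
Net: −2 2/3 +1 = −1 2/3 stops.

1 2/3 stops darker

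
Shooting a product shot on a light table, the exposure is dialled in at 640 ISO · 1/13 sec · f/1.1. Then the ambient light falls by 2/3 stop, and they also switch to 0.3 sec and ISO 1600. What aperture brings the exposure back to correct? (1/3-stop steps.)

Scene light: 2/3 stop darker.
Shutter speed: 1/13 → 1/10 → 1/8 → 1/6 → 1/5 → 1/4 → 0.3 — 2 stops longer (brighter).
ISO: 640 → 800 → 1000 → 1250 → 1600 — 1 1/3 stops higher (brighter).
Net so far: 2 2/3 stops brighter. Aperture: f/1.1 → f/1.2 → f/1.4 → f/1.6 → f/1.8 → f/2 → f/2.2 → f/2.5 → f/2.8.

f/2.8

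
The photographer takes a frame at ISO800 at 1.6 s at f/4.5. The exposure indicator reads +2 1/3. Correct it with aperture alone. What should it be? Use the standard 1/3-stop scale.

f/10

Overexposed by 2 1/3 stops → need 2 1/3 stops darker.
Aperture: f/4.5 → f/5 → f/5.6 → f/6.3 → f/7.1 → f/8 → f/9 → f/10.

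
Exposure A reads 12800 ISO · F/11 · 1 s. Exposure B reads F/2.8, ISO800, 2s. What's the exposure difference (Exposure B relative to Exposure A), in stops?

1 stop brighter

Aperture: f/11 → f/8 → f/5.6 → f/4 → f/2.8 — 4 stops wider (brighter).
Shutter speed: 1 → 2 — 1 stop longer (brighter).
ISO: 12800 → 6400 → 3200 → 1600 → 800 — 4 stops lower (darker).
Net: +4 +1 −4 = +1 stop.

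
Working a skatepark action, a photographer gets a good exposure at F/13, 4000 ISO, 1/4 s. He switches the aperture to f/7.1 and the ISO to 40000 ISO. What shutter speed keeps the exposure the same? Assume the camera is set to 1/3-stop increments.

Aperture: f/13 → f/11 → f/10 → f/9 → f/8 → f/7.1 — 1 2/3 stops opened up (brighter).
ISO: 4000 → 5000 → 6400 → 8000 → 10000 → 12800 → 16000 → 20000 → 25600 → 32000 → 40000 — 3 1/3 stops higher (brighter).
Net change so far: 5 stops brighter. Offset with the shutter speed: 1/4 → 1/5 → 1/6 → 1/8 → 1/10 → 1/13 → 1/15 → 1/20 → 1/25 → 1/30 → 1/40 → 1/50 → 1/60 → 1/80 → 1/100 → 1/125.

1/125s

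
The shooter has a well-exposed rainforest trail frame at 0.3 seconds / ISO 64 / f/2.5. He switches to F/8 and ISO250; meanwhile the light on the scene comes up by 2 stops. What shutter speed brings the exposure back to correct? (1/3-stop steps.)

Scene light: 2 stops brighter.
Aperture: f/2.5 → f/2.8 → f/3.2 → f/3.5 → f/4 → f/4.5 → f/5 → f/5.6 → f/6.3 → f/7.1 → f/8 — 3 1/3 stops narrower (darker).
ISO: 64 → 80 → 100 → 125 → 160 → 200 → 250 — 2 stops raised (brighter).
Net so far: 2/3 stop brighter. Shutter speed: 0.3 → 1/4 → 1/5.

1/5s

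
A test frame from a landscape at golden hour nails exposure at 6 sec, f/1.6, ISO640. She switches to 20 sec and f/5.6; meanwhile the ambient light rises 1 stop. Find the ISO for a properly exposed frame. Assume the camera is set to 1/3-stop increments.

ISO 1250

Scene light: 1 stop brighter.
Shutter speed: 6 → 8 → 10 → 13 → 15 → 20 — 1 2/3 stops slower (brighter).
Aperture: f/1.6 → f/1.8 → f/2 → f/2.2 → f/2.5 → f/2.8 → f/3.2 → f/3.5 → f/4 → f/4.5 → f/5 → f/5.6 — 3 2/3 stops smaller aperture (darker).
Net so far: 1 stop darker. ISO: 640 → 800 → 1000 → 1250.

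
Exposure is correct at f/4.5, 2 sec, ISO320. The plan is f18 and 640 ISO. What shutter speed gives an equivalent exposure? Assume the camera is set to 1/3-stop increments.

Aperture: f/4.5 → f/5 → f/5.6 → f/6.3 → f/7.1 → f/8 → f/9 → f/10 → f/11 → f/13 → f/14 → f/16 → f/18 — 4 stops narrower (darker).
ISO: 320 → 400 → 500 → 640 — 1 stop higher (brighter).
Net change so far: 3 stops darker. Offset with the shutter speed: 2 → 2.5 → 3.2 → 4 → 5 → 6 → 8 → 10 → 13 → 15.

15 s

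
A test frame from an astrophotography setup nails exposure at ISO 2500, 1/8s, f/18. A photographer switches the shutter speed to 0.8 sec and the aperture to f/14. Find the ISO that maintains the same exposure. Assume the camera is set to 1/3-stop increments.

ISO 250

Shutter speed: 1/8 → 1/6 → 1/5 → 1/4 → 0.3 → 0.4 → 0.5 → 0.6 → 0.8 — 2 2/3 stops slower (brighter).
Aperture: f/18 → f/16 → f/14 — 2/3 stop opened up (brighter).
Net change so far: 3 1/3 stops brighter. Offset with the ISO: 2500 → 2000 → 1600 → 1250 → 1000 → 800 → 640 → 500 → 400 → 320 → 250.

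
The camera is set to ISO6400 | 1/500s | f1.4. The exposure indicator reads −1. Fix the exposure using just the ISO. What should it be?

ISO 12800

Underexposed by 1 stop → need 1 stop brighter.
ISO: 6400 → 12800.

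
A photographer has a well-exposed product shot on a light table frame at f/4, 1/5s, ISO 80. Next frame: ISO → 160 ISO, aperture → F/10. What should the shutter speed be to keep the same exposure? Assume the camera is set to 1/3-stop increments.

ISO: 80 → 100 → 125 → 160 — 1 stop higher (brighter).
Aperture: f/4 → f/4.5 → f/5 → f/5.6 → f/6.3 → f/7.1 → f/8 → f/9 → f/10 — 2 2/3 stops stopped down (darker).
Net change so far: 1 2/3 stops darker. Offset with the shutter speed: 1/5 → 1/4 → 0.3 → 0.4 → 0.5 → 0.6.

0.6 s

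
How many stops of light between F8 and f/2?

4 stops

f/8 → f/5.6 → f/4 → f/2.8 → f/2 — count the steps: 4 stops.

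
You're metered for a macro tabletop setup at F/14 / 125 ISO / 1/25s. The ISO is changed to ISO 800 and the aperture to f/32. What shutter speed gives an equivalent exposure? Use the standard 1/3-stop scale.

ISO: 125 → 160 → 200 → 250 → 320 → 400 → 500 → 640 → 800 — 2 2/3 stops higher (brighter).
Aperture: f/14 → f/16 → f/18 → f/20 → f/22 → f/25 → f/29 → f/32 — 2 1/3 stops narrower (darker).
Net change so far: 1/3 stop brighter. Offset with the shutter speed: 1/25 → 1/30.

1/30s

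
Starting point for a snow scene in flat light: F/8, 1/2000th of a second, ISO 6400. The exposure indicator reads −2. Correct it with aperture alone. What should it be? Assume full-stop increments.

f/4

Underexposed by 2 stops → need 2 stops brighter.
Aperture: f/8 → f/5.6 → f/4.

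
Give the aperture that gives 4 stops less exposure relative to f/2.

f/8

Aperture: f/2 → f/2.8 → f/4 → f/5.6 → f/8 — 4 stops narrower (darker).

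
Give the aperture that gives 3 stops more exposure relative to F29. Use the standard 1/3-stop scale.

f/10

Aperture: f/29 → f/25 → f/22 → f/20 → f/18 → f/16 → f/14 → f/13 → f/11 → f/10 — 3 stops opened up (brighter).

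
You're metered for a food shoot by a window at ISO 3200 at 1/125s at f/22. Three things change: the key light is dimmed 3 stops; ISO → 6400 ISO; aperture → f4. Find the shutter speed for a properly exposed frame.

Scene light: 3 stops darker.
ISO: 3200 → 6400 — 1 stop raised (brighter).
Aperture: f/22 → f/16 → f/11 → f/8 → f/5.6 → f/4 — 5 stops wider (brighter).
Net so far: 3 stops brighter. Shutter speed: 1/125 → 1/250 → 1/500 → 1/1000.

1/1000s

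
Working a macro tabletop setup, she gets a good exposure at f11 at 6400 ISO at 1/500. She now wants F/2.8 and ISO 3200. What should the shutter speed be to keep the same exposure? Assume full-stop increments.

Aperture: f/11 → f/8 → f/5.6 → f/4 → f/2.8 — 4 stops wider (brighter).
ISO: 6400 → 3200 — 1 stop dropped (darker).
Net change so far: 3 stops brighter. Offset with the shutter speed: 1/500 → 1/1000 → 1/2000 → 1/4000.

1/4000s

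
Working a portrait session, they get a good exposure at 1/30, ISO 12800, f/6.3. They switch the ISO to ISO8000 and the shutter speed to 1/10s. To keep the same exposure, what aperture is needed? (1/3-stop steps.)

ISO: 12800 → 10000 → 8000 — 2/3 stop dropped (darker).
Shutter speed: 1/30 → 1/25 → 1/20 → 1/15 → 1/13 → 1/10 — 1 2/3 stops longer (brighter).
Net change so far: 1 stop brighter. Offset with the aperture: f/6.3 → f/7.1 → f/8 → f/9.

f/9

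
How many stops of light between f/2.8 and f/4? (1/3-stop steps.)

f/2.8 → f/3.2 → f/3.5 → f/4 — count the steps: 3 third-stops = 1 stop.

1 stop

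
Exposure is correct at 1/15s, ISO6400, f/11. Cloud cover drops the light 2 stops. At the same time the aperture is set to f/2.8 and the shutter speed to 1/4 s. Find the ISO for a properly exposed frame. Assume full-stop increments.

ISO 400

Scene light: 2 stops darker.
Aperture: f/11 → f/8 → f/5.6 → f/4 → f/2.8 — 4 stops opened up (brighter).
Shutter speed: 1/15 → 1/8 → 1/4 — 2 stops slower (brighter).
Net so far: 4 stops brighter. ISO: 6400 → 3200 → 1600 → 800 → 400.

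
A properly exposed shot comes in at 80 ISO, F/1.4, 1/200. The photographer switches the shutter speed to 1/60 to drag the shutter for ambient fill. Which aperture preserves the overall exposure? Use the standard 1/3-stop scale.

Shutter speed: 1/200 → 1/160 → 1/125 → 1/100 → 1/80 → 1/60 — 1 2/3 stops slower (brighter).
Need 1 2/3 stops darker from the aperture: f/1.4 → f/1.6 → f/1.8 → f/2 → f/2.2 → f/2.5.

f/2.5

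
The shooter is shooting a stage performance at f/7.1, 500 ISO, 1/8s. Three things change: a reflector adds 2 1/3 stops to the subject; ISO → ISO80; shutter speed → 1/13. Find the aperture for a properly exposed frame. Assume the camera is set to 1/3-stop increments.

Scene light: 2 1/3 stops brighter.
ISO: 500 → 400 → 320 → 250 → 200 → 160 → 125 → 100 → 80 — 2 2/3 stops dropped (darker).
Shutter speed: 1/8 → 1/10 → 1/13 — 2/3 stop shorter (darker).
Net so far: 1 stop darker. Aperture: f/7.1 → f/6.3 → f/5.6 → f/5.

f/5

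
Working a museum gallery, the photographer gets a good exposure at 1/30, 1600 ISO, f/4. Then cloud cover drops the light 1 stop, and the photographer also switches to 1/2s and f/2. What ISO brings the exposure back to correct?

Scene light: 1 stop darker.
Shutter speed: 1/30 → 1/15 → 1/8 → 1/4 → 1/2 — 4 stops slower (brighter).
Aperture: f/4 → f/2.8 → f/2 — 2 stops opened up (brighter).
Net so far: 5 stops brighter. ISO: 1600 → 800 → 400 → 200 → 100 → 50.

ISO 50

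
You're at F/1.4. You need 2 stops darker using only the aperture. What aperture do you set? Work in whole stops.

Aperture: f/1.4 → f/2 → f/2.8 — 2 stops smaller aperture (darker).

f/2.8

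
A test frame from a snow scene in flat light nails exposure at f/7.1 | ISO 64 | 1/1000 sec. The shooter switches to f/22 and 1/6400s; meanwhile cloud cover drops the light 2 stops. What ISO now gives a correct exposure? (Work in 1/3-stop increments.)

Scene light: 2 stops darker.
Aperture: f/7.1 → f/8 → f/9 → f/10 → f/11 → f/13 → f/14 → f/16 → f/18 → f/20 → f/22 — 3 1/3 stops smaller aperture (darker).
Shutter speed: 1/1000 → 1/1250 → 1/1600 → 1/2000 → 1/2500 → 1/3200 → 1/4000 → 1/5000 → 1/6400 — 2 2/3 stops faster (darker).
Net so far: 8 stops darker. ISO: 64 → 80 → 100 → 125 → 160 → 200 → 250 → 320 → 400 → 500 → 640 → 800 → 1000 → 1250 → 1600 → 2000 → 2500 → 3200 → 4000 → 5000 → 6400 → 8000 → 10000 → 12800 → 16000.

ISO 16000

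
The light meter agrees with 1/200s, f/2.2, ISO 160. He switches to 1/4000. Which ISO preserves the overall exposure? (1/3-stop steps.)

Shutter speed: 1/200 → 1/250 → 1/320 → 1/400 → 1/500 → 1/640 → 1/800 → 1/1000 → 1/1250 → 1/1600 → 1/2000 → 1/2500 → 1/3200 → 1/4000 — 4 1/3 stops faster (darker).
Need 4 1/3 stops brighter from the ISO: 160 → 200 → 250 → 320 → 400 → 500 → 640 → 800 → 1000 → 1250 → 1600 → 2000 → 2500 → 3200.

ISO 3200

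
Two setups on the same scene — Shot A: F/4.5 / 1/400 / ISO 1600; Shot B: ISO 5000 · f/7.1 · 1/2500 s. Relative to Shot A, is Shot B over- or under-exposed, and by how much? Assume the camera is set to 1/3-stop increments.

2 1/3 stops darker

Aperture: f/4.5 → f/5 → f/5.6 → f/6.3 → f/7.1 — 1 1/3 stops narrower (darker).
Shutter speed: 1/400 → 1/500 → 1/640 → 1/800 → 1/1000 → 1/1250 → 1/1600 → 1/2000 → 1/2500 — 2 2/3 stops shorter (darker).
ISO: 1600 → 2000 → 2500 → 3200 → 4000 → 5000 — 1 2/3 stops higher (brighter).
Net: −1 1/3 −2 2/3 +1 2/3 = −2 1/3 stops.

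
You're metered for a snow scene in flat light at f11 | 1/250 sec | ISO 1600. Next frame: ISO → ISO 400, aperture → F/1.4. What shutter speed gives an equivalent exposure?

ISO: 1600 → 800 → 400 — 2 stops dropped (darker).
Aperture: f/11 → f/8 → f/5.6 → f/4 → f/2.8 → f/2 → f/1.4 — 6 stops wider (brighter).
Net change so far: 4 stops brighter. Offset with the shutter speed: 1/250 → 1/500 → 1/1000 → 1/2000 → 1/4000.

1/4000s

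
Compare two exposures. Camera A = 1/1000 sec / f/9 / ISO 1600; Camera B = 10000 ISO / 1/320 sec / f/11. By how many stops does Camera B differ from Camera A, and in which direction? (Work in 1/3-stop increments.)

3 2/3 stops brighter

Aperture: f/9 → f/10 → f/11 — 2/3 stop stopped down (darker).
Shutter speed: 1/1000 → 1/800 → 1/640 → 1/500 → 1/400 → 1/320 — 1 2/3 stops slower (brighter).
ISO: 1600 → 2000 → 2500 → 3200 → 4000 → 5000 → 6400 → 8000 → 10000 — 2 2/3 stops raised (brighter).
Net: −2/3 +1 2/3 +2 2/3 = +3 2/3 stops.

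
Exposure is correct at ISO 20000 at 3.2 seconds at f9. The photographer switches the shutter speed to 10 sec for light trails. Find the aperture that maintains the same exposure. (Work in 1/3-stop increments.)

Shutter speed: 3.2 → 4 → 5 → 6 → 8 → 10 — 1 2/3 stops slower (brighter).
Need 1 2/3 stops darker from the aperture: f/9 → f/10 → f/11 → f/13 → f/14 → f/16.

f/16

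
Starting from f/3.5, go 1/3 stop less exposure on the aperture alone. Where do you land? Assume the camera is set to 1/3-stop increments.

f/4

Aperture: f/3.5 → f/4 — 1/3 stop narrower (darker).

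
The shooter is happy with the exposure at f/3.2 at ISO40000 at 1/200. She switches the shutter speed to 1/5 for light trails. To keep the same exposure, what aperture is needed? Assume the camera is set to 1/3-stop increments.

Shutter speed: 1/200 → 1/160 → 1/125 → 1/100 → 1/80 → 1/60 → 1/50 → 1/40 → 1/30 → 1/25 → 1/20 → 1/15 → 1/13 → 1/10 → 1/8 → 1/6 → 1/5 — 5 1/3 stops slower (brighter).
Need 5 1/3 stops darker from the aperture: f/3.2 → f/3.5 → f/4 → f/4.5 → f/5 → f/5.6 → f/6.3 → f/7.1 → f/8 → f/9 → f/10 → f/11 → f/13 → f/14 → f/16 → f/18 → f/20.

f/20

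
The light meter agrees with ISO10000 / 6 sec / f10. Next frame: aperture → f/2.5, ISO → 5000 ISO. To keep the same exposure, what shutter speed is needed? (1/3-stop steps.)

0.8 s

Aperture: f/10 → f/9 → f/8 → f/7.1 → f/6.3 → f/5.6 → f/5 → f/4.5 → f/4 → f/3.5 → f/3.2 → f/2.8 → f/2.5 — 4 stops opened up (brighter).
ISO: 10000 → 8000 → 6400 → 5000 — 1 stop dropped (darker).
Net change so far: 3 stops brighter. Offset with the shutter speed: 6 → 5 → 4 → 3.2 → 2.5 → 2 → 1.6 → 1.3 → 1 → 0.8.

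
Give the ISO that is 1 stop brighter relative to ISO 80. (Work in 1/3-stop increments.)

ISO 160

ISO: 80 → 100 → 125 → 160 — 1 stop raised (brighter).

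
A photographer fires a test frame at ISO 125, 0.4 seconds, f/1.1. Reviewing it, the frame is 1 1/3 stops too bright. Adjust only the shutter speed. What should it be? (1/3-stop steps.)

1/6s

Overexposed by 1 1/3 stops → need 1 1/3 stops darker.
Shutter speed: 0.4 → 0.3 → 1/4 → 1/5 → 1/6.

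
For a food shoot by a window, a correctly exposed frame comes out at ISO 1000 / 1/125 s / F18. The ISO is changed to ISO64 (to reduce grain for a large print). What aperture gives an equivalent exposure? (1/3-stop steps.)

f/4.5

ISO: 1000 → 800 → 640 → 500 → 400 → 320 → 250 → 200 → 160 → 125 → 100 → 80 → 64 — 4 stops dropped (darker).
Need 4 stops brighter from the aperture: f/18 → f/16 → f/14 → f/13 → f/11 → f/10 → f/9 → f/8 → f/7.1 → f/6.3 → f/5.6 → f/5 → f/4.5.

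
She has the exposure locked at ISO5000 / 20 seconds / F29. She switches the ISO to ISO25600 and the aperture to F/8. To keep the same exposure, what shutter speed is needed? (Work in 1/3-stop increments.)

ISO: 5000 → 6400 → 8000 → 10000 → 12800 → 16000 → 20000 → 25600 — 2 1/3 stops raised (brighter).
Aperture: f/29 → f/25 → f/22 → f/20 → f/18 → f/16 → f/14 → f/13 → f/11 → f/10 → f/9 → f/8 — 3 2/3 stops opened up (brighter).
Net change so far: 6 stops brighter. Offset with the shutter speed: 20 → 15 → 13 → 10 → 8 → 6 → 5 → 4 → 3.2 → 2.5 → 2 → 1.6 → 1.3 → 1 → 0.8 → 0.6 → 0.5 → 0.4 → 0.3.

0.3 s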